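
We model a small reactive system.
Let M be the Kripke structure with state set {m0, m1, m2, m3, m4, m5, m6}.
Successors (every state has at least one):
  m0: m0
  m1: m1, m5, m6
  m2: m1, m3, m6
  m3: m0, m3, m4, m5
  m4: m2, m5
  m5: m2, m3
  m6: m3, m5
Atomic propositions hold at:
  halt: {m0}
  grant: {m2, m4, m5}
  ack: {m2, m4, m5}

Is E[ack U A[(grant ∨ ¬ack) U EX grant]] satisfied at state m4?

Yes

Sat(¬ack) = {m0, m1, m3, m6}
Sat(grant ∨ ¬ack) = {m0, m1, m2, m3, m4, m5, m6}
Sat(EX grant) = {s : some successor in {m2, m4, m5}} = {m1, m3, m4, m5, m6}
A[(grant ∨ ¬ack) U EX grant]: least fixpoint, start Z0 = Sat(EX grant) = {m1, m3, m4, m5, m6}, add states in Sat(grant ∨ ¬ack) with every successor in Z. Z1 = {m1, m2, m3, m4, m5, m6}; fixed.
Sat(A[(grant ∨ ¬ack) U EX grant]) = {m1, m2, m3, m4, m5, m6}
E[ack U A[(grant ∨ ¬ack) U EX grant]]: least fixpoint, start Z0 = Sat(A[(grant ∨ ¬ack) U EX grant]) = {m1, m2, m3, m4, m5, m6}, add states in Sat(ack) with some successor in Z. Already a fixed point.
Sat(E[ack U A[(grant ∨ ¬ack) U EX grant]]) = {m1, m2, m3, m4, m5, m6}
m4 ∈ Sat(E[ack U A[(grant ∨ ¬ack) U EX grant]]) = {m1, m2, m3, m4, m5, m6}, so the formula holds at m4.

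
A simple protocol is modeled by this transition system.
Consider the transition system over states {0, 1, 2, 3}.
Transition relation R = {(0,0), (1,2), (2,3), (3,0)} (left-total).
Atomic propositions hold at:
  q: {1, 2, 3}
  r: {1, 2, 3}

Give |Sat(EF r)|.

3

EF r: least fixpoint, start Z0 = {1, 2, 3}, add states with some successor in Z. Already a fixed point.
Sat(EF r) = {1, 2, 3}
|Sat(EF r)| = |{1, 2, 3}| = 3.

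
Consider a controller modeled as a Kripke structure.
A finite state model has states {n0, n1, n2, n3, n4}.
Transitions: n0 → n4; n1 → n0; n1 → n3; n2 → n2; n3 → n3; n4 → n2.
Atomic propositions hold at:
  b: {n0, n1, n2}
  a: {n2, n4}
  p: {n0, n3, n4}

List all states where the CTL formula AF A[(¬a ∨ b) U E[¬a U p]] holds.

{n0, n1, n3, n4}

Sat(¬a) = {n0, n1, n3}
Sat(¬a ∨ b) = {n0, n1, n2, n3}
E[¬a U p]: least fixpoint, start Z0 = Sat(p) = {n0, n3, n4}, add states in Sat(¬a) with some successor in Z. Z1 = {n0, n1, n3, n4}; fixed.
Sat(E[¬a U p]) = {n0, n1, n3, n4}
A[(¬a ∨ b) U E[¬a U p]]: least fixpoint, start Z0 = Sat(E[¬a U p]) = {n0, n1, n3, n4}, add states in Sat(¬a ∨ b) with every successor in Z. Already a fixed point.
Sat(A[(¬a ∨ b) U E[¬a U p]]) = {n0, n1, n3, n4}
AF A[(¬a ∨ b) U E[¬a U p]]: least fixpoint, start Z0 = {n0, n1, n3, n4}, add states with every successor in Z. Already a fixed point.
Sat(AF A[(¬a ∨ b) U E[¬a U p]]) = {n0, n1, n3, n4}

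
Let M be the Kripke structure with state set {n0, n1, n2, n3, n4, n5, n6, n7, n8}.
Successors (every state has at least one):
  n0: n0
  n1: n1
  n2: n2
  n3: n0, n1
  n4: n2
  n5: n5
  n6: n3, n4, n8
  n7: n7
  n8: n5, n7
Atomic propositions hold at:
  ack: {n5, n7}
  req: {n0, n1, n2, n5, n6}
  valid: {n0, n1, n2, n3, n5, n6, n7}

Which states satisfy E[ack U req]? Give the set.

E[ack U req]: least fixpoint, start Z0 = Sat(req) = {n0, n1, n2, n5, n6}, add states in Sat(ack) with some successor in Z. Already a fixed point.
Sat(E[ack U req]) = {n0, n1, n2, n5, n6}

{n0, n1, n2, n5, n6}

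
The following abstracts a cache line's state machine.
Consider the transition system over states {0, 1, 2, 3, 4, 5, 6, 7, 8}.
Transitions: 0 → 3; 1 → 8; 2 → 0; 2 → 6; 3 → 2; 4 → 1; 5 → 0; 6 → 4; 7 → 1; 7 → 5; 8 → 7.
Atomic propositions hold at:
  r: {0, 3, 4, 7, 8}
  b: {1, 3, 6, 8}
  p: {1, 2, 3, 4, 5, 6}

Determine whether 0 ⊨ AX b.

Sat(AX b) = {s : every successor in {1, 3, 6, 8}} = {0, 1, 4}
0 ∈ Sat(AX b) = {0, 1, 4}, so the formula holds at 0.

Yes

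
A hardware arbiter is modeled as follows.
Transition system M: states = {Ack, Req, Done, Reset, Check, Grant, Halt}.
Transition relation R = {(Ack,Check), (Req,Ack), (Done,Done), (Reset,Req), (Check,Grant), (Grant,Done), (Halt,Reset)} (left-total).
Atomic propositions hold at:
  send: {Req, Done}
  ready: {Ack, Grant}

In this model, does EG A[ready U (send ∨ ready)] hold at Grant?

Sat(send ∨ ready) = {Ack, Req, Done, Grant}
A[ready U (send ∨ ready)]: least fixpoint, start Z0 = Sat((send ∨ ready)) = {Ack, Req, Done, Grant}, add states in Sat(ready) with every successor in Z. Already a fixed point.
Sat(A[ready U (send ∨ ready)]) = {Ack, Req, Done, Grant}
EG A[ready U (send ∨ ready)]: greatest fixpoint, start Z0 = {Ack, Req, Done, Grant}, keep only states in Sat with some successor in Z. Z1 = {Req, Done, Grant}; Z2 = {Done, Grant}; fixed.
Sat(EG A[ready U (send ∨ ready)]) = {Done, Grant}
Grant ∈ Sat(EG A[ready U (send ∨ ready)]) = {Done, Grant}, so the formula holds at Grant.

Yes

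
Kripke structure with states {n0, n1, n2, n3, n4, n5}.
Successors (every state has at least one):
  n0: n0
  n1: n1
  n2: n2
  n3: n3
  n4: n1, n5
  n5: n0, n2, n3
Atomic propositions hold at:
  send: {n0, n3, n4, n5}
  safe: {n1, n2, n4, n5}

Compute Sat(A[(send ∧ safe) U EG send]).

Sat(send ∧ safe) = {n4, n5}
EG send: greatest fixpoint, start Z0 = {n0, n3, n4, n5}, keep only states in Sat with some successor in Z. Already a fixed point.
Sat(EG send) = {n0, n3, n4, n5}
A[(send ∧ safe) U EG send]: least fixpoint, start Z0 = Sat(EG send) = {n0, n3, n4, n5}, add states in Sat(send ∧ safe) with every successor in Z. Already a fixed point.
Sat(A[(send ∧ safe) U EG send]) = {n0, n3, n4, n5}

{n0, n3, n4, n5}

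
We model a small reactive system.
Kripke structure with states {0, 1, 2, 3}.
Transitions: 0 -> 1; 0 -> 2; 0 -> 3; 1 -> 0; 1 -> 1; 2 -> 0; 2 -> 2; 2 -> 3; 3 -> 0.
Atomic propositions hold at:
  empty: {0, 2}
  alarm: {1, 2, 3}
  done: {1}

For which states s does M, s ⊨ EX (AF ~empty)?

Sat(~empty) = {1, 3}
AF ~empty: least fixpoint, start Z0 = {1, 3}, add states with every successor in Z. Already a fixed point.
Sat(AF ~empty) = {1, 3}
Sat(EX (AF ~empty)) = {s : some successor in {1, 3}} = {0, 1, 2}

{0, 1, 2}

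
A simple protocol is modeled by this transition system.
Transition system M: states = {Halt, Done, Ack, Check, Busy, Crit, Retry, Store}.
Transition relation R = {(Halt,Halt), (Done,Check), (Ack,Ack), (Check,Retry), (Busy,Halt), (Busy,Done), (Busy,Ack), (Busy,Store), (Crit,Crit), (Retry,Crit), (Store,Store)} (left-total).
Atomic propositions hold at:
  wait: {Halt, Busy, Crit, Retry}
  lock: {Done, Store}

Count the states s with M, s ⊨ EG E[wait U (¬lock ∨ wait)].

6

Sat(¬lock) = {Halt, Ack, Check, Busy, Crit, Retry}
Sat(¬lock ∨ wait) = {Halt, Ack, Check, Busy, Crit, Retry}
E[wait U (¬lock ∨ wait)]: least fixpoint, start Z0 = Sat((¬lock ∨ wait)) = {Halt, Ack, Check, Busy, Crit, Retry}, add states in Sat(wait) with some successor in Z. Already a fixed point.
Sat(E[wait U (¬lock ∨ wait)]) = {Halt, Ack, Check, Busy, Crit, Retry}
EG E[wait U (¬lock ∨ wait)]: greatest fixpoint, start Z0 = {Halt, Ack, Check, Busy, Crit, Retry}, keep only states in Sat with some successor in Z. Already a fixed point.
Sat(EG E[wait U (¬lock ∨ wait)]) = {Halt, Ack, Check, Busy, Crit, Retry}
|Sat(EG E[wait U (¬lock ∨ wait)])| = |{Halt, Ack, Check, Busy, Crit, Retry}| = 6.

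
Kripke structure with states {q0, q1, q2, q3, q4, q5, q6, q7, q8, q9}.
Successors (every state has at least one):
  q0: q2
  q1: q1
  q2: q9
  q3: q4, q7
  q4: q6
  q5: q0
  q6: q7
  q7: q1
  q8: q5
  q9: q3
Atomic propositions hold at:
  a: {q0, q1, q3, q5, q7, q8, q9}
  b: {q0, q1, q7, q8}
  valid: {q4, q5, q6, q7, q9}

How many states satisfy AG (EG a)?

2

EG a: greatest fixpoint, start Z0 = {q0, q1, q3, q5, q7, q8, q9}, keep only states in Sat with some successor in Z. Z1 = {q1, q3, q5, q7, q8, q9}; Z2 = {q1, q3, q7, q8, q9}; Z3 = {q1, q3, q7, q9}; fixed.
Sat(EG a) = {q1, q3, q7, q9}
AG (EG a): greatest fixpoint, start Z0 = {q1, q3, q7, q9}, keep only states in Sat with every successor in Z. Z1 = {q1, q7, q9}; Z2 = {q1, q7}; fixed.
Sat(AG (EG a)) = {q1, q7}
|Sat(AG (EG a))| = |{q1, q7}| = 2.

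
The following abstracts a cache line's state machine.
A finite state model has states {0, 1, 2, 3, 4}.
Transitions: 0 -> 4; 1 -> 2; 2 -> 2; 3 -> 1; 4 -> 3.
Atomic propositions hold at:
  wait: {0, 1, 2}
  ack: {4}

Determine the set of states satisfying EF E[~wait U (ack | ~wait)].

{0, 3, 4}

Sat(~wait) = {3, 4}
Sat(ack | ~wait) = {3, 4}
E[~wait U (ack | ~wait)]: least fixpoint, start Z0 = Sat((ack | ~wait)) = {3, 4}, add states in Sat(~wait) with some successor in Z. Already a fixed point.
Sat(E[~wait U (ack | ~wait)]) = {3, 4}
EF E[~wait U (ack | ~wait)]: least fixpoint, start Z0 = {3, 4}, add states with some successor in Z. Z1 = {0, 3, 4}; fixed.
Sat(EF E[~wait U (ack | ~wait)]) = {0, 3, 4}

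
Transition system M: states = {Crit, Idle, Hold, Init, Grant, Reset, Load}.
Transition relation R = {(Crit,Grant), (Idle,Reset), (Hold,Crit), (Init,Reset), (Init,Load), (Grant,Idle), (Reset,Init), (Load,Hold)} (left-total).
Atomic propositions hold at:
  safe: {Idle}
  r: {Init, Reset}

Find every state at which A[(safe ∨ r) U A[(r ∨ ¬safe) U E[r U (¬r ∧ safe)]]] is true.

{Crit, Idle, Hold, Grant, Load}

Sat(safe ∨ r) = {Idle, Init, Reset}
Sat(¬safe) = {Crit, Hold, Init, Grant, Reset, Load}
Sat(r ∨ ¬safe) = {Crit, Hold, Init, Grant, Reset, Load}
Sat(¬r) = {Crit, Idle, Hold, Grant, Load}
Sat(¬r ∧ safe) = {Idle}
E[r U (¬r ∧ safe)]: least fixpoint, start Z0 = Sat((¬r ∧ safe)) = {Idle}, add states in Sat(r) with some successor in Z. Already a fixed point.
Sat(E[r U (¬r ∧ safe)]) = {Idle}
A[(r ∨ ¬safe) U E[r U (¬r ∧ safe)]]: least fixpoint, start Z0 = Sat(E[r U (¬r ∧ safe)]) = {Idle}, add states in Sat(r ∨ ¬safe) with every successor in Z. Z1 = {Idle, Grant}; Z2 = {Crit, Idle, Grant}; Z3 = {Crit, Idle, Hold, Grant}; Z4 = {Crit, Idle, Hold, Grant, Load}; fixed.
Sat(A[(r ∨ ¬safe) U E[r U (¬r ∧ safe)]]) = {Crit, Idle, Hold, Grant, Load}
A[(safe ∨ r) U A[(r ∨ ¬safe) U E[r U (¬r ∧ safe)]]]: least fixpoint, start Z0 = Sat(A[(r ∨ ¬safe) U E[r U (¬r ∧ safe)]]) = {Crit, Idle, Hold, Grant, Load}, add states in Sat(safe ∨ r) with every successor in Z. Already a fixed point.
Sat(A[(safe ∨ r) U A[(r ∨ ¬safe) U E[r U (¬r ∧ safe)]]]) = {Crit, Idle, Hold, Grant, Load}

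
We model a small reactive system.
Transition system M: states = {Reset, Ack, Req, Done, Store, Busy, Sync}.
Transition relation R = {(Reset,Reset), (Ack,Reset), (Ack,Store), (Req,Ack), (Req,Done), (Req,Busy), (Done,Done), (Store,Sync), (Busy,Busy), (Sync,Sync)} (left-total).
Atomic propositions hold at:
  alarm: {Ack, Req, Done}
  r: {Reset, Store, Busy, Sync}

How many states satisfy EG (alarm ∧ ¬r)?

Sat(¬r) = {Ack, Req, Done}
Sat(alarm ∧ ¬r) = {Ack, Req, Done}
EG (alarm ∧ ¬r): greatest fixpoint, start Z0 = {Ack, Req, Done}, keep only states in Sat with some successor in Z. Z1 = {Req, Done}; fixed.
Sat(EG (alarm ∧ ¬r)) = {Req, Done}
|Sat(EG (alarm ∧ ¬r))| = |{Req, Done}| = 2.

2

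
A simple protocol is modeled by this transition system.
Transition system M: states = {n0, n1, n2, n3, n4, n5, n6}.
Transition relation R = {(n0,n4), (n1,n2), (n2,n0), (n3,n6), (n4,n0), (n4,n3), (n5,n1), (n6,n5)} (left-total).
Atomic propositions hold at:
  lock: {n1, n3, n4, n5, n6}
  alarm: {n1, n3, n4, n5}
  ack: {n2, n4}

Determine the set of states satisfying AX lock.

Sat(AX lock) = {s : every successor in {n1, n3, n4, n5, n6}} = {n0, n3, n5, n6}

{n0, n3, n5, n6}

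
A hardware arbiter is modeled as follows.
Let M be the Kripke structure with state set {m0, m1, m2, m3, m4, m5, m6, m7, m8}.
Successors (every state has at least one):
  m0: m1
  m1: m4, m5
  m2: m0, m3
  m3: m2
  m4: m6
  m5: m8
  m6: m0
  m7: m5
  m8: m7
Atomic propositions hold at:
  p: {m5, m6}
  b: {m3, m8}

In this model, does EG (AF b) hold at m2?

No

AF b: least fixpoint, start Z0 = {m3, m8}, add states with every successor in Z. Z1 = {m3, m5, m8}; Z2 = {m3, m5, m7, m8}; fixed.
Sat(AF b) = {m3, m5, m7, m8}
EG (AF b): greatest fixpoint, start Z0 = {m3, m5, m7, m8}, keep only states in Sat with some successor in Z. Z1 = {m5, m7, m8}; fixed.
Sat(EG (AF b)) = {m5, m7, m8}
m2 ∉ Sat(EG (AF b)) = {m5, m7, m8}, so the formula does not hold at m2.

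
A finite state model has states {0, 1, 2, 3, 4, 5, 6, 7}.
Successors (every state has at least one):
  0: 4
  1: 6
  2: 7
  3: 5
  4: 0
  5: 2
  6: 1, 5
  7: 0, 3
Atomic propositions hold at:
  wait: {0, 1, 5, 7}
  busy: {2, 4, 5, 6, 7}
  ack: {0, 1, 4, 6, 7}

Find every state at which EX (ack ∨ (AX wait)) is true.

{0, 1, 2, 4, 5, 6, 7}

Sat(AX wait) = {s : every successor in {0, 1, 5, 7}} = {2, 3, 4, 6}
Sat(ack ∨ (AX wait)) = {0, 1, 2, 3, 4, 6, 7}
Sat(EX (ack ∨ (AX wait))) = {s : some successor in {0, 1, 2, 3, 4, 6, 7}} = {0, 1, 2, 4, 5, 6, 7}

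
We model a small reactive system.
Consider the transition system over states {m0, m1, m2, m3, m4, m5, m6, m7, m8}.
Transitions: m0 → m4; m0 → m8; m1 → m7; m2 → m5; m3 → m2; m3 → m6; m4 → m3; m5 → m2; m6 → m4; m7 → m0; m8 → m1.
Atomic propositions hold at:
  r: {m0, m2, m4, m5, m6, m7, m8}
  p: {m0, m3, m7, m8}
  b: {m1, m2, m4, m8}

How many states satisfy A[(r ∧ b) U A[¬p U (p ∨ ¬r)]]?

Sat(r ∧ b) = {m2, m4, m8}
Sat(¬p) = {m1, m2, m4, m5, m6}
Sat(¬r) = {m1, m3}
Sat(p ∨ ¬r) = {m0, m1, m3, m7, m8}
A[¬p U (p ∨ ¬r)]: least fixpoint, start Z0 = Sat((p ∨ ¬r)) = {m0, m1, m3, m7, m8}, add states in Sat(¬p) with every successor in Z. Z1 = {m0, m1, m3, m4, m7, m8}; Z2 = {m0, m1, m3, m4, m6, m7, m8}; fixed.
Sat(A[¬p U (p ∨ ¬r)]) = {m0, m1, m3, m4, m6, m7, m8}
A[(r ∧ b) U A[¬p U (p ∨ ¬r)]]: least fixpoint, start Z0 = Sat(A[¬p U (p ∨ ¬r)]) = {m0, m1, m3, m4, m6, m7, m8}, add states in Sat(r ∧ b) with every successor in Z. Already a fixed point.
Sat(A[(r ∧ b) U A[¬p U (p ∨ ¬r)]]) = {m0, m1, m3, m4, m6, m7, m8}
|Sat(A[(r ∧ b) U A[¬p U (p ∨ ¬r)]])| = |{m0, m1, m3, m4, m6, m7, m8}| = 7.

7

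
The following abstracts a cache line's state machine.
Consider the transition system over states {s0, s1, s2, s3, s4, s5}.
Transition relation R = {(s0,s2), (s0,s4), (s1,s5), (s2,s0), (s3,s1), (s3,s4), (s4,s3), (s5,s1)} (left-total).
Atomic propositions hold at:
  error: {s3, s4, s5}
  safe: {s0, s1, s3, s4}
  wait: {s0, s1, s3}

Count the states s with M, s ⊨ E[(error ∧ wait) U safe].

Sat(error ∧ wait) = {s3}
E[(error ∧ wait) U safe]: least fixpoint, start Z0 = Sat(safe) = {s0, s1, s3, s4}, add states in Sat(error ∧ wait) with some successor in Z. Already a fixed point.
Sat(E[(error ∧ wait) U safe]) = {s0, s1, s3, s4}
|Sat(E[(error ∧ wait) U safe])| = |{s0, s1, s3, s4}| = 4.

4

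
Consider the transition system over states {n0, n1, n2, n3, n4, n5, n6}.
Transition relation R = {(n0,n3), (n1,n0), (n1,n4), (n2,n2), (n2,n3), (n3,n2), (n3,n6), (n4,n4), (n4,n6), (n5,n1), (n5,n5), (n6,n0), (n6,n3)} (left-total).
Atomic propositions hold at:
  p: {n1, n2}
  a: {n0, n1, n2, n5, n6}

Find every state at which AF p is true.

{n1, n2}

AF p: least fixpoint, start Z0 = {n1, n2}, add states with every successor in Z. Already a fixed point.
Sat(AF p) = {n1, n2}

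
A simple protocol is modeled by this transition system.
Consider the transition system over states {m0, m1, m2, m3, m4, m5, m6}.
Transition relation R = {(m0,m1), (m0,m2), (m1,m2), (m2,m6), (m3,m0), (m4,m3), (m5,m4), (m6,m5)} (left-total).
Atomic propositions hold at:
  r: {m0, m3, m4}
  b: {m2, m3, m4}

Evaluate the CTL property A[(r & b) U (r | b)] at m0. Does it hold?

Sat(r & b) = {m3, m4}
Sat(r | b) = {m0, m2, m3, m4}
A[(r & b) U (r | b)]: least fixpoint, start Z0 = Sat((r | b)) = {m0, m2, m3, m4}, add states in Sat(r & b) with every successor in Z. Already a fixed point.
Sat(A[(r & b) U (r | b)]) = {m0, m2, m3, m4}
m0 ∈ Sat(A[(r & b) U (r | b)]) = {m0, m2, m3, m4}, so the formula holds at m0.

Yes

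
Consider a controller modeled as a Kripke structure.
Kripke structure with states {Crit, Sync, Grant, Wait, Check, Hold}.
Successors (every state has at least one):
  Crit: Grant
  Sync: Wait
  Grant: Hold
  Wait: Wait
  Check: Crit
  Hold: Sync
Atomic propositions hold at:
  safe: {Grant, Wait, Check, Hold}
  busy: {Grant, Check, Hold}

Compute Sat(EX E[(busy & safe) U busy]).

{Crit, Grant}

Sat(busy & safe) = {Grant, Check, Hold}
E[(busy & safe) U busy]: least fixpoint, start Z0 = Sat(busy) = {Grant, Check, Hold}, add states in Sat(busy & safe) with some successor in Z. Already a fixed point.
Sat(E[(busy & safe) U busy]) = {Grant, Check, Hold}
Sat(EX E[(busy & safe) U busy]) = {s : some successor in {Grant, Check, Hold}} = {Crit, Grant}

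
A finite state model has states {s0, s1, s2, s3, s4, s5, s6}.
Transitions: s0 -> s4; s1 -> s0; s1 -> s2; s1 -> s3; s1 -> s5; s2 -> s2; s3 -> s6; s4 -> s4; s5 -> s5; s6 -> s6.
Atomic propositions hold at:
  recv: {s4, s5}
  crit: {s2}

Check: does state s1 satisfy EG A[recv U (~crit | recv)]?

Yes

Sat(~crit) = {s0, s1, s3, s4, s5, s6}
Sat(~crit | recv) = {s0, s1, s3, s4, s5, s6}
A[recv U (~crit | recv)]: least fixpoint, start Z0 = Sat((~crit | recv)) = {s0, s1, s3, s4, s5, s6}, add states in Sat(recv) with every successor in Z. Already a fixed point.
Sat(A[recv U (~crit | recv)]) = {s0, s1, s3, s4, s5, s6}
EG A[recv U (~crit | recv)]: greatest fixpoint, start Z0 = {s0, s1, s3, s4, s5, s6}, keep only states in Sat with some successor in Z. Already a fixed point.
Sat(EG A[recv U (~crit | recv)]) = {s0, s1, s3, s4, s5, s6}
s1 ∈ Sat(EG A[recv U (~crit | recv)]) = {s0, s1, s3, s4, s5, s6}, so the formula holds at s1.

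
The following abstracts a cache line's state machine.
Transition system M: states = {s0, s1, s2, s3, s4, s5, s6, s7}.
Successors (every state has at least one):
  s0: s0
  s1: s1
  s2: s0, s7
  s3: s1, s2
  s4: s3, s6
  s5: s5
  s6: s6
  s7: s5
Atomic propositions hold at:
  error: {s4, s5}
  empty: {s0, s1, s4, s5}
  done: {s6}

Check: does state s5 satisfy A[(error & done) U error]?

Sat(error & done) = ∅
A[(error & done) U error]: least fixpoint, start Z0 = Sat(error) = {s4, s5}, add states in Sat(error & done) with every successor in Z. Already a fixed point.
Sat(A[(error & done) U error]) = {s4, s5}
s5 ∈ Sat(A[(error & done) U error]) = {s4, s5}, so the formula holds at s5.

Yes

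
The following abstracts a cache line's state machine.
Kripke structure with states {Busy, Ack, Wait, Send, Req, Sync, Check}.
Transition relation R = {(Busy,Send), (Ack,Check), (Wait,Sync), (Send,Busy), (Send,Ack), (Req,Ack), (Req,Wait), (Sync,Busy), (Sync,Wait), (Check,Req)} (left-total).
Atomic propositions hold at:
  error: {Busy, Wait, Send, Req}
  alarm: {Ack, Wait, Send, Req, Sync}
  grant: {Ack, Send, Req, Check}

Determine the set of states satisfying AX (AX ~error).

{Req}

Sat(~error) = {Ack, Sync, Check}
Sat(AX ~error) = {s : every successor in {Ack, Sync, Check}} = {Ack, Wait}
Sat(AX (AX ~error)) = {s : every successor in {Ack, Wait}} = {Req}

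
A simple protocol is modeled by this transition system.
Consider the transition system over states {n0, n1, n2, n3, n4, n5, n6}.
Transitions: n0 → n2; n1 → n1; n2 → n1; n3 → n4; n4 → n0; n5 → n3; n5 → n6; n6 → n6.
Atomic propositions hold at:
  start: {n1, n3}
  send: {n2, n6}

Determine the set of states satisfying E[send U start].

E[send U start]: least fixpoint, start Z0 = Sat(start) = {n1, n3}, add states in Sat(send) with some successor in Z. Z1 = {n1, n2, n3}; fixed.
Sat(E[send U start]) = {n1, n2, n3}

{n1, n2, n3}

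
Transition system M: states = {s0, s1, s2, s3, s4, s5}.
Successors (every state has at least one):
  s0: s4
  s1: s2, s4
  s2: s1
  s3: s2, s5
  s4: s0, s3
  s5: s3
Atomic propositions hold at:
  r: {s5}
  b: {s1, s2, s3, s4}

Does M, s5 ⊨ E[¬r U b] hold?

No

Sat(¬r) = {s0, s1, s2, s3, s4}
E[¬r U b]: least fixpoint, start Z0 = Sat(b) = {s1, s2, s3, s4}, add states in Sat(¬r) with some successor in Z. Z1 = {s0, s1, s2, s3, s4}; fixed.
Sat(E[¬r U b]) = {s0, s1, s2, s3, s4}
s5 ∉ Sat(E[¬r U b]) = {s0, s1, s2, s3, s4}, so the formula does not hold at s5.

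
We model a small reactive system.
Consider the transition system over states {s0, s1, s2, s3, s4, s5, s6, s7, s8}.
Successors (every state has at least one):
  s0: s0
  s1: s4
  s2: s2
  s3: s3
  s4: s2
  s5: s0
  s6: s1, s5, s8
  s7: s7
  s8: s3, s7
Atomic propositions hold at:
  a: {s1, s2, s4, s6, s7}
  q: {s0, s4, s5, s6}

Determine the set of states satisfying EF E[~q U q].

Sat(~q) = {s1, s2, s3, s7, s8}
E[~q U q]: least fixpoint, start Z0 = Sat(q) = {s0, s4, s5, s6}, add states in Sat(~q) with some successor in Z. Z1 = {s0, s1, s4, s5, s6}; fixed.
Sat(E[~q U q]) = {s0, s1, s4, s5, s6}
EF E[~q U q]: least fixpoint, start Z0 = {s0, s1, s4, s5, s6}, add states with some successor in Z. Already a fixed point.
Sat(EF E[~q U q]) = {s0, s1, s4, s5, s6}

{s0, s1, s4, s5, s6}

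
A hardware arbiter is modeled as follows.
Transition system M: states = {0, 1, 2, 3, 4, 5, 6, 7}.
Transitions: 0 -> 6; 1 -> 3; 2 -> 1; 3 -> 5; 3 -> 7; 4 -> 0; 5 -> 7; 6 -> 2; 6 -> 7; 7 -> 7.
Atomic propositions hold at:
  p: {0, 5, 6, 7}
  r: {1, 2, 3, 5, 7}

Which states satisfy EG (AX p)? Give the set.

Sat(AX p) = {s : every successor in {0, 5, 6, 7}} = {0, 3, 4, 5, 7}
EG (AX p): greatest fixpoint, start Z0 = {0, 3, 4, 5, 7}, keep only states in Sat with some successor in Z. Z1 = {3, 4, 5, 7}; Z2 = {3, 5, 7}; fixed.
Sat(EG (AX p)) = {3, 5, 7}

{3, 5, 7}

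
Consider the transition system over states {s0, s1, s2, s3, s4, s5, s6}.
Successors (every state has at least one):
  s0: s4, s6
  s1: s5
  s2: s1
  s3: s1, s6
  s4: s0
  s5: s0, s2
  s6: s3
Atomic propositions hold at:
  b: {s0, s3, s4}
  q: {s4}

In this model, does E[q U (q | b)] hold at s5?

No

Sat(q | b) = {s0, s3, s4}
E[q U (q | b)]: least fixpoint, start Z0 = Sat((q | b)) = {s0, s3, s4}, add states in Sat(q) with some successor in Z. Already a fixed point.
Sat(E[q U (q | b)]) = {s0, s3, s4}
s5 ∉ Sat(E[q U (q | b)]) = {s0, s3, s4}, so the formula does not hold at s5.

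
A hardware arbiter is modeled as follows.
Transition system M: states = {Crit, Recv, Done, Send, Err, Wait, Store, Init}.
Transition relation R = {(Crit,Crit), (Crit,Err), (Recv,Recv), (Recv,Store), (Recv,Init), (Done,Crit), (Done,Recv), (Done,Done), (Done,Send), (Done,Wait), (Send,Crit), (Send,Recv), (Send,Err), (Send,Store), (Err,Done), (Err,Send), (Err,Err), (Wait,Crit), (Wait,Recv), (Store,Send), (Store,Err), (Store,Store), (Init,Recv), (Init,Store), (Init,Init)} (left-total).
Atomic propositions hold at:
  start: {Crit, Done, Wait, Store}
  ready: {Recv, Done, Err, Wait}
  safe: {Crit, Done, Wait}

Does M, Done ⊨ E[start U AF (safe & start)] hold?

Yes

Sat(safe & start) = {Crit, Done, Wait}
AF (safe & start): least fixpoint, start Z0 = {Crit, Done, Wait}, add states with every successor in Z. Already a fixed point.
Sat(AF (safe & start)) = {Crit, Done, Wait}
E[start U AF (safe & start)]: least fixpoint, start Z0 = Sat(AF (safe & start)) = {Crit, Done, Wait}, add states in Sat(start) with some successor in Z. Already a fixed point.
Sat(E[start U AF (safe & start)]) = {Crit, Done, Wait}
Done ∈ Sat(E[start U AF (safe & start)]) = {Crit, Done, Wait}, so the formula holds at Done.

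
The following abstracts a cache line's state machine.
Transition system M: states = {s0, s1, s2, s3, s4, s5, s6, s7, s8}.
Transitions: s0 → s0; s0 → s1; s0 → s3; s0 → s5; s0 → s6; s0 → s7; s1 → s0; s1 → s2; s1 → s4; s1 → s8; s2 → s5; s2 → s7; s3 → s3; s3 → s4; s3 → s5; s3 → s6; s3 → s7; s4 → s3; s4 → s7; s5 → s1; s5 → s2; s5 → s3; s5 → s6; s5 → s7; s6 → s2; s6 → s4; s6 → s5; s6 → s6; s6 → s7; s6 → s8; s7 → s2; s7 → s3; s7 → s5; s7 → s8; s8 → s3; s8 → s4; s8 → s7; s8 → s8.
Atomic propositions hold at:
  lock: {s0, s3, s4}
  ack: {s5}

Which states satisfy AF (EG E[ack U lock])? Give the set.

{s0, s3, s4, s5}

E[ack U lock]: least fixpoint, start Z0 = Sat(lock) = {s0, s3, s4}, add states in Sat(ack) with some successor in Z. Z1 = {s0, s3, s4, s5}; fixed.
Sat(E[ack U lock]) = {s0, s3, s4, s5}
EG E[ack U lock]: greatest fixpoint, start Z0 = {s0, s3, s4, s5}, keep only states in Sat with some successor in Z. Already a fixed point.
Sat(EG E[ack U lock]) = {s0, s3, s4, s5}
AF (EG E[ack U lock]): least fixpoint, start Z0 = {s0, s3, s4, s5}, add states with every successor in Z. Already a fixed point.
Sat(AF (EG E[ack U lock])) = {s0, s3, s4, s5}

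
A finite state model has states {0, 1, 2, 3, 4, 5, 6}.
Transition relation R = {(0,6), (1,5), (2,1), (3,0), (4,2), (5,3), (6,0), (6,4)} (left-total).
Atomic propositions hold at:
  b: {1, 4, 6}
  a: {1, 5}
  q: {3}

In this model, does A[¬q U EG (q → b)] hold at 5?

Sat(¬q) = {0, 1, 2, 4, 5, 6}
Sat(q → b) = {0, 1, 2, 4, 5, 6}
EG (q → b): greatest fixpoint, start Z0 = {0, 1, 2, 4, 5, 6}, keep only states in Sat with some successor in Z. Z1 = {0, 1, 2, 4, 6}; Z2 = {0, 2, 4, 6}; Z3 = {0, 4, 6}; Z4 = {0, 6}; fixed.
Sat(EG (q → b)) = {0, 6}
A[¬q U EG (q → b)]: least fixpoint, start Z0 = Sat(EG (q → b)) = {0, 6}, add states in Sat(¬q) with every successor in Z. Already a fixed point.
Sat(A[¬q U EG (q → b)]) = {0, 6}
5 ∉ Sat(A[¬q U EG (q → b)]) = {0, 6}, so the formula does not hold at 5.

No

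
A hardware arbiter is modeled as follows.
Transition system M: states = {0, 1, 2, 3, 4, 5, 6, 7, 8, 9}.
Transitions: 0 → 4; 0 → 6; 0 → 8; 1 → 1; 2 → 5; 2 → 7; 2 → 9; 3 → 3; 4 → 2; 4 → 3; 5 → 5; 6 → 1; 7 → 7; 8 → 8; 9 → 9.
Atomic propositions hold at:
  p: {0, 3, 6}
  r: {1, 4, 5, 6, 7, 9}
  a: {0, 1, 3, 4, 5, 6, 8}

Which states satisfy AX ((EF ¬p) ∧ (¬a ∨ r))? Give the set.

{1, 2, 5, 6, 7, 9}

Sat(¬p) = {1, 2, 4, 5, 7, 8, 9}
EF ¬p: least fixpoint, start Z0 = {1, 2, 4, 5, 7, 8, 9}, add states with some successor in Z. Z1 = {0, 1, 2, 4, 5, 6, 7, 8, 9}; fixed.
Sat(EF ¬p) = {0, 1, 2, 4, 5, 6, 7, 8, 9}
Sat(¬a) = {2, 7, 9}
Sat(¬a ∨ r) = {1, 2, 4, 5, 6, 7, 9}
Sat((EF ¬p) ∧ (¬a ∨ r)) = {1, 2, 4, 5, 6, 7, 9}
Sat(AX ((EF ¬p) ∧ (¬a ∨ r))) = {s : every successor in {1, 2, 4, 5, 6, 7, 9}} = {1, 2, 5, 6, 7, 9}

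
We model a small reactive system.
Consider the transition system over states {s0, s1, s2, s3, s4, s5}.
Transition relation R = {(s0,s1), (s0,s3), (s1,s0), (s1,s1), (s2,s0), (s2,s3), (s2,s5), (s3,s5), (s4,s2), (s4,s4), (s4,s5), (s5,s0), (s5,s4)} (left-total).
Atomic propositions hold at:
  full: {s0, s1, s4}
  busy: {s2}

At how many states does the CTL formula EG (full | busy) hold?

Sat(full | busy) = {s0, s1, s2, s4}
EG (full | busy): greatest fixpoint, start Z0 = {s0, s1, s2, s4}, keep only states in Sat with some successor in Z. Already a fixed point.
Sat(EG (full | busy)) = {s0, s1, s2, s4}
|Sat(EG (full | busy))| = |{s0, s1, s2, s4}| = 4.

4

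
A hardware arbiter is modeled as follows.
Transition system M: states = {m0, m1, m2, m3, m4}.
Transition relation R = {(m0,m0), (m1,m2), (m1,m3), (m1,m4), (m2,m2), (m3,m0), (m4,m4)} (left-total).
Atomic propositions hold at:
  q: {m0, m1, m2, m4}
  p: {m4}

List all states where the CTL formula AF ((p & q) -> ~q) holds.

{m0, m1, m2, m3}

Sat(p & q) = {m4}
Sat(~q) = {m3}
Sat((p & q) -> ~q) = {m0, m1, m2, m3}
AF ((p & q) -> ~q): least fixpoint, start Z0 = {m0, m1, m2, m3}, add states with every successor in Z. Already a fixed point.
Sat(AF ((p & q) -> ~q)) = {m0, m1, m2, m3}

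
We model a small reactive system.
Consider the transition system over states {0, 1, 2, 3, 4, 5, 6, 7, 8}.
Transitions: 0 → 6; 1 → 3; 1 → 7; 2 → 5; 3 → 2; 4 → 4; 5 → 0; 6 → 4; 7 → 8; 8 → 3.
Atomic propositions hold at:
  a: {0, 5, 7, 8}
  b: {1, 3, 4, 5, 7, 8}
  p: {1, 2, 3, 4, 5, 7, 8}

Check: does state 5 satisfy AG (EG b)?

EG b: greatest fixpoint, start Z0 = {1, 3, 4, 5, 7, 8}, keep only states in Sat with some successor in Z. Z1 = {1, 4, 7, 8}; Z2 = {1, 4, 7}; Z3 = {1, 4}; Z4 = {4}; fixed.
Sat(EG b) = {4}
AG (EG b): greatest fixpoint, start Z0 = {4}, keep only states in Sat with every successor in Z. Already a fixed point.
Sat(AG (EG b)) = {4}
5 ∉ Sat(AG (EG b)) = {4}, so the formula does not hold at 5.

No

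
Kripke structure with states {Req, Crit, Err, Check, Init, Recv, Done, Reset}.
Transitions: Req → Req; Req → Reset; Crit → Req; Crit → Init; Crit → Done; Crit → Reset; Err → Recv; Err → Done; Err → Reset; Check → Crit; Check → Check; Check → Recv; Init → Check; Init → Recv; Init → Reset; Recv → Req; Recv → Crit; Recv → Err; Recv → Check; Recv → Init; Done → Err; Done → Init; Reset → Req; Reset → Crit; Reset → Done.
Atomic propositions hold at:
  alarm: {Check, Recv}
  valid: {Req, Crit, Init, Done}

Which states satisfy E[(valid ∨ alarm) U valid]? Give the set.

{Req, Crit, Check, Init, Recv, Done}

Sat(valid ∨ alarm) = {Req, Crit, Check, Init, Recv, Done}
E[(valid ∨ alarm) U valid]: least fixpoint, start Z0 = Sat(valid) = {Req, Crit, Init, Done}, add states in Sat(valid ∨ alarm) with some successor in Z. Z1 = {Req, Crit, Check, Init, Recv, Done}; fixed.
Sat(E[(valid ∨ alarm) U valid]) = {Req, Crit, Check, Init, Recv, Done}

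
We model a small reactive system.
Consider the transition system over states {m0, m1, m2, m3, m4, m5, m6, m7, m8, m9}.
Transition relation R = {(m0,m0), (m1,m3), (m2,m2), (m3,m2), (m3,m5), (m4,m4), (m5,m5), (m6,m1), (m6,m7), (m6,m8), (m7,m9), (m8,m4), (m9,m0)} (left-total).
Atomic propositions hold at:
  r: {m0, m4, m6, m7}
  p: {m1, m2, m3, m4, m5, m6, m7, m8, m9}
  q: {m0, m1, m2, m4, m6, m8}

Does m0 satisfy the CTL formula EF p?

No

EF p: least fixpoint, start Z0 = {m1, m2, m3, m4, m5, m6, m7, m8, m9}, add states with some successor in Z. Already a fixed point.
Sat(EF p) = {m1, m2, m3, m4, m5, m6, m7, m8, m9}
m0 ∉ Sat(EF p) = {m1, m2, m3, m4, m5, m6, m7, m8, m9}, so the formula does not hold at m0.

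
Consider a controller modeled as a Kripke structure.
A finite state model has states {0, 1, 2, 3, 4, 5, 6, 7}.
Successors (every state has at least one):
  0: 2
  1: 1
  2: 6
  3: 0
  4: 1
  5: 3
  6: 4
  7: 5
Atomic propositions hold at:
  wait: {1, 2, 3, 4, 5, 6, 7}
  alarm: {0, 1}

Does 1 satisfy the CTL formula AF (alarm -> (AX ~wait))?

No

Sat(~wait) = {0}
Sat(AX ~wait) = {s : every successor in {0}} = {3}
Sat(alarm -> (AX ~wait)) = {2, 3, 4, 5, 6, 7}
AF (alarm -> (AX ~wait)): least fixpoint, start Z0 = {2, 3, 4, 5, 6, 7}, add states with every successor in Z. Z1 = {0, 2, 3, 4, 5, 6, 7}; fixed.
Sat(AF (alarm -> (AX ~wait))) = {0, 2, 3, 4, 5, 6, 7}
1 ∉ Sat(AF (alarm -> (AX ~wait))) = {0, 2, 3, 4, 5, 6, 7}, so the formula does not hold at 1.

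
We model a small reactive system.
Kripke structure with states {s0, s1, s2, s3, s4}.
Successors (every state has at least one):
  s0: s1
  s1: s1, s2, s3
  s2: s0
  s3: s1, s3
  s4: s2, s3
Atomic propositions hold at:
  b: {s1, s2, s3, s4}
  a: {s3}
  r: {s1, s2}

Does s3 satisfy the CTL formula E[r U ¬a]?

No

Sat(¬a) = {s0, s1, s2, s4}
E[r U ¬a]: least fixpoint, start Z0 = Sat(¬a) = {s0, s1, s2, s4}, add states in Sat(r) with some successor in Z. Already a fixed point.
Sat(E[r U ¬a]) = {s0, s1, s2, s4}
s3 ∉ Sat(E[r U ¬a]) = {s0, s1, s2, s4}, so the formula does not hold at s3.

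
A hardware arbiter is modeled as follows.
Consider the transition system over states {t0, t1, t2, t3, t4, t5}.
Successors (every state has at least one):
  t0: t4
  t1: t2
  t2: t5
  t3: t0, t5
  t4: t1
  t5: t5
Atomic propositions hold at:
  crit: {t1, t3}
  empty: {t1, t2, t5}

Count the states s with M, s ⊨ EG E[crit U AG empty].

AG empty: greatest fixpoint, start Z0 = {t1, t2, t5}, keep only states in Sat with every successor in Z. Already a fixed point.
Sat(AG empty) = {t1, t2, t5}
E[crit U AG empty]: least fixpoint, start Z0 = Sat(AG empty) = {t1, t2, t5}, add states in Sat(crit) with some successor in Z. Z1 = {t1, t2, t3, t5}; fixed.
Sat(E[crit U AG empty]) = {t1, t2, t3, t5}
EG E[crit U AG empty]: greatest fixpoint, start Z0 = {t1, t2, t3, t5}, keep only states in Sat with some successor in Z. Already a fixed point.
Sat(EG E[crit U AG empty]) = {t1, t2, t3, t5}
|Sat(EG E[crit U AG empty])| = |{t1, t2, t3, t5}| = 4.

4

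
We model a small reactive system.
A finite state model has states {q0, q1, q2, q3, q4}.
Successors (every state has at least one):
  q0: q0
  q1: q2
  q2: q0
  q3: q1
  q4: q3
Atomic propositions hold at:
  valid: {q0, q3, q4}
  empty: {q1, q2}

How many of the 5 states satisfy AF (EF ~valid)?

Sat(~valid) = {q1, q2}
EF ~valid: least fixpoint, start Z0 = {q1, q2}, add states with some successor in Z. Z1 = {q1, q2, q3}; Z2 = {q1, q2, q3, q4}; fixed.
Sat(EF ~valid) = {q1, q2, q3, q4}
AF (EF ~valid): least fixpoint, start Z0 = {q1, q2, q3, q4}, add states with every successor in Z. Already a fixed point.
Sat(AF (EF ~valid)) = {q1, q2, q3, q4}
|Sat(AF (EF ~valid))| = |{q1, q2, q3, q4}| = 4.

4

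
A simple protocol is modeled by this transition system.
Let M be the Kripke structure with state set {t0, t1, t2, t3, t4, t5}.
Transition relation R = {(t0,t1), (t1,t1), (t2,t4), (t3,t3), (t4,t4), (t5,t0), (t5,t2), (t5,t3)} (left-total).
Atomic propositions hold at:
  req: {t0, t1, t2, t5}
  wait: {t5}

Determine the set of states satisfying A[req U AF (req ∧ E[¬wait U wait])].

Sat(¬wait) = {t0, t1, t2, t3, t4}
E[¬wait U wait]: least fixpoint, start Z0 = Sat(wait) = {t5}, add states in Sat(¬wait) with some successor in Z. Already a fixed point.
Sat(E[¬wait U wait]) = {t5}
Sat(req ∧ E[¬wait U wait]) = {t5}
AF (req ∧ E[¬wait U wait]): least fixpoint, start Z0 = {t5}, add states with every successor in Z. Already a fixed point.
Sat(AF (req ∧ E[¬wait U wait])) = {t5}
A[req U AF (req ∧ E[¬wait U wait])]: least fixpoint, start Z0 = Sat(AF (req ∧ E[¬wait U wait])) = {t5}, add states in Sat(req) with every successor in Z. Already a fixed point.
Sat(A[req U AF (req ∧ E[¬wait U wait])]) = {t5}

{t5}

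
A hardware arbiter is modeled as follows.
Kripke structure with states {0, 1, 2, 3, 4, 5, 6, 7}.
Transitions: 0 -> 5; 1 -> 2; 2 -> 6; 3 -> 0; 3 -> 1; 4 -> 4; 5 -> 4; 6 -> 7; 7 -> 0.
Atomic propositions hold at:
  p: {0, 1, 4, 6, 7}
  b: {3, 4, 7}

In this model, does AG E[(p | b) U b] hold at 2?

Sat(p | b) = {0, 1, 3, 4, 6, 7}
E[(p | b) U b]: least fixpoint, start Z0 = Sat(b) = {3, 4, 7}, add states in Sat(p | b) with some successor in Z. Z1 = {3, 4, 6, 7}; fixed.
Sat(E[(p | b) U b]) = {3, 4, 6, 7}
AG E[(p | b) U b]: greatest fixpoint, start Z0 = {3, 4, 6, 7}, keep only states in Sat with every successor in Z. Z1 = {4, 6}; Z2 = {4}; fixed.
Sat(AG E[(p | b) U b]) = {4}
2 ∉ Sat(AG E[(p | b) U b]) = {4}, so the formula does not hold at 2.

No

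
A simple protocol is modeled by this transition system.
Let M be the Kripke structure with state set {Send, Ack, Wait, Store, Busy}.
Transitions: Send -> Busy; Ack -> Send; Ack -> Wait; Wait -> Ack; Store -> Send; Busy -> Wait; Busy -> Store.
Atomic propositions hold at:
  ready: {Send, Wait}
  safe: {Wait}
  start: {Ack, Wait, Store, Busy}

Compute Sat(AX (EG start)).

{Send, Wait}

EG start: greatest fixpoint, start Z0 = {Ack, Wait, Store, Busy}, keep only states in Sat with some successor in Z. Z1 = {Ack, Wait, Busy}; fixed.
Sat(EG start) = {Ack, Wait, Busy}
Sat(AX (EG start)) = {s : every successor in {Ack, Wait, Busy}} = {Send, Wait}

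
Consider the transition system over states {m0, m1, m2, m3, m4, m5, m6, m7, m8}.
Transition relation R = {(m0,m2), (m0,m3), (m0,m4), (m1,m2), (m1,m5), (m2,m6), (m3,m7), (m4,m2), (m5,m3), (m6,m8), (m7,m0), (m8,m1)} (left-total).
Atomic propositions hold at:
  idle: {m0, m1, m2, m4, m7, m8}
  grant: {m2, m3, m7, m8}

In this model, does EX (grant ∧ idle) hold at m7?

No

Sat(grant ∧ idle) = {m2, m7, m8}
Sat(EX (grant ∧ idle)) = {s : some successor in {m2, m7, m8}} = {m0, m1, m3, m4, m6}
m7 ∉ Sat(EX (grant ∧ idle)) = {m0, m1, m3, m4, m6}, so the formula does not hold at m7.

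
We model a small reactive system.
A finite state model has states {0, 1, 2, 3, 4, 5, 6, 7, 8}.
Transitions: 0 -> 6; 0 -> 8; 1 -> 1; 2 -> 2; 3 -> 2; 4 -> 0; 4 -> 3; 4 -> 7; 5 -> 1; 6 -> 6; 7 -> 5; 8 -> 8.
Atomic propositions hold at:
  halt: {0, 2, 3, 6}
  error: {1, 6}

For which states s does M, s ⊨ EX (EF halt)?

EF halt: least fixpoint, start Z0 = {0, 2, 3, 6}, add states with some successor in Z. Z1 = {0, 2, 3, 4, 6}; fixed.
Sat(EF halt) = {0, 2, 3, 4, 6}
Sat(EX (EF halt)) = {s : some successor in {0, 2, 3, 4, 6}} = {0, 2, 3, 4, 6}

{0, 2, 3, 4, 6}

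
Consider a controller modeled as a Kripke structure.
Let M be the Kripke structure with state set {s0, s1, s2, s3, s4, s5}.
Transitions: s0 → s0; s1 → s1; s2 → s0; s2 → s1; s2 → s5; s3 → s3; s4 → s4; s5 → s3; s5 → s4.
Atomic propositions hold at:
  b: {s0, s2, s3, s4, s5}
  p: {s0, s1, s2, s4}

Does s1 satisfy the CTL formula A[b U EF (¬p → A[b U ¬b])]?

Sat(¬p) = {s3, s5}
Sat(¬b) = {s1}
A[b U ¬b]: least fixpoint, start Z0 = Sat(¬b) = {s1}, add states in Sat(b) with every successor in Z. Already a fixed point.
Sat(A[b U ¬b]) = {s1}
Sat(¬p → A[b U ¬b]) = {s0, s1, s2, s4}
EF (¬p → A[b U ¬b]): least fixpoint, start Z0 = {s0, s1, s2, s4}, add states with some successor in Z. Z1 = {s0, s1, s2, s4, s5}; fixed.
Sat(EF (¬p → A[b U ¬b])) = {s0, s1, s2, s4, s5}
A[b U EF (¬p → A[b U ¬b])]: least fixpoint, start Z0 = Sat(EF (¬p → A[b U ¬b])) = {s0, s1, s2, s4, s5}, add states in Sat(b) with every successor in Z. Already a fixed point.
Sat(A[b U EF (¬p → A[b U ¬b])]) = {s0, s1, s2, s4, s5}
s1 ∈ Sat(A[b U EF (¬p → A[b U ¬b])]) = {s0, s1, s2, s4, s5}, so the formula holds at s1.

Yes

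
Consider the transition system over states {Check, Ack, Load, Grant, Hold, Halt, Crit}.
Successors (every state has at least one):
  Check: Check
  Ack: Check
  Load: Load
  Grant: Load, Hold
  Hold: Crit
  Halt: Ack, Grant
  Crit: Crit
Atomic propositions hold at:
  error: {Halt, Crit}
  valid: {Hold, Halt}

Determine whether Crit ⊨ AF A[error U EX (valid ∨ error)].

Yes

Sat(valid ∨ error) = {Hold, Halt, Crit}
Sat(EX (valid ∨ error)) = {s : some successor in {Hold, Halt, Crit}} = {Grant, Hold, Crit}
A[error U EX (valid ∨ error)]: least fixpoint, start Z0 = Sat(EX (valid ∨ error)) = {Grant, Hold, Crit}, add states in Sat(error) with every successor in Z. Already a fixed point.
Sat(A[error U EX (valid ∨ error)]) = {Grant, Hold, Crit}
AF A[error U EX (valid ∨ error)]: least fixpoint, start Z0 = {Grant, Hold, Crit}, add states with every successor in Z. Already a fixed point.
Sat(AF A[error U EX (valid ∨ error)]) = {Grant, Hold, Crit}
Crit ∈ Sat(AF A[error U EX (valid ∨ error)]) = {Grant, Hold, Crit}, so the formula holds at Crit.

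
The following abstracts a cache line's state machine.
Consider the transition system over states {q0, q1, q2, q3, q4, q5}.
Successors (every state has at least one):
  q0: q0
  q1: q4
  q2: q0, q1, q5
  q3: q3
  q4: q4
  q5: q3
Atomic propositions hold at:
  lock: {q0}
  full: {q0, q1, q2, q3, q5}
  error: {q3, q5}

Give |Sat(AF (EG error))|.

2

EG error: greatest fixpoint, start Z0 = {q3, q5}, keep only states in Sat with some successor in Z. Already a fixed point.
Sat(EG error) = {q3, q5}
AF (EG error): least fixpoint, start Z0 = {q3, q5}, add states with every successor in Z. Already a fixed point.
Sat(AF (EG error)) = {q3, q5}
|Sat(AF (EG error))| = |{q3, q5}| = 2.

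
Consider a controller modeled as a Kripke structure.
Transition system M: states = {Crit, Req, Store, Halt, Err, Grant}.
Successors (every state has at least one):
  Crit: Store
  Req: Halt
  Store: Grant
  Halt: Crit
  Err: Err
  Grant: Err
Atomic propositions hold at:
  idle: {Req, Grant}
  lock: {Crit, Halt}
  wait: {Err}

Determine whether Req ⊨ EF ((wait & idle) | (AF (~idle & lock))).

Yes

Sat(wait & idle) = ∅
Sat(~idle) = {Crit, Store, Halt, Err}
Sat(~idle & lock) = {Crit, Halt}
AF (~idle & lock): least fixpoint, start Z0 = {Crit, Halt}, add states with every successor in Z. Z1 = {Crit, Req, Halt}; fixed.
Sat(AF (~idle & lock)) = {Crit, Req, Halt}
Sat((wait & idle) | (AF (~idle & lock))) = {Crit, Req, Halt}
EF ((wait & idle) | (AF (~idle & lock))): least fixpoint, start Z0 = {Crit, Req, Halt}, add states with some successor in Z. Already a fixed point.
Sat(EF ((wait & idle) | (AF (~idle & lock)))) = {Crit, Req, Halt}
Req ∈ Sat(EF ((wait & idle) | (AF (~idle & lock)))) = {Crit, Req, Halt}, so the formula holds at Req.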